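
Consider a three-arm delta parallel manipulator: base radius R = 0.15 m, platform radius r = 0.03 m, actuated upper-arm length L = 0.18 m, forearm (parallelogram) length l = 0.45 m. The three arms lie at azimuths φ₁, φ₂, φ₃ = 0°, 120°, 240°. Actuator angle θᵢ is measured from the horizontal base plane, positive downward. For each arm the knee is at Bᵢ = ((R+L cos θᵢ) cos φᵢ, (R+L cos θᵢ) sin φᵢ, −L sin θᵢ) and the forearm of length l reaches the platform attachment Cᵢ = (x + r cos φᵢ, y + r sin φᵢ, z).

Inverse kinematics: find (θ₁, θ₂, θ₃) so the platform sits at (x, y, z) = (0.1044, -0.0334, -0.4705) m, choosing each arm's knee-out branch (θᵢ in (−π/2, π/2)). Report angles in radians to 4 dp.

θ₁ = 0.3489, θ₂ = 0.9595, θ₃ = 0.7852

φ1=0.0° → target in arm frame (0.1044, -0.0334)
  e−x'=0.0156;  (l²−L²−(e−x')²−y'²−z²)/2L = -0.1462
  √(A²+B²)=0.4708;  θ1 = -1.5377+1.8866 ≈ 0.3489
φ2=120.0° → target in arm frame (-0.0811, -0.0737)
  e−x'=0.2011;  (l²−L²−(e−x')²−y'²−z²)/2L = -0.2699
  γ=atan2(-0.4705,0.2011)=-1.1668;  ψ=arccos(-0.5274)=2.1264;  θ2=γ+ψ≈0.9595
rotate P by −φ3: (-0.0233, 0.1071, -0.4705)
  e−x'=0.1433;  (l²−L²−(e−x')²−y'²−z²)/2L = -0.2313
  θ3 = atan2(B,A) + arccos(C/0.4918) = 0.7852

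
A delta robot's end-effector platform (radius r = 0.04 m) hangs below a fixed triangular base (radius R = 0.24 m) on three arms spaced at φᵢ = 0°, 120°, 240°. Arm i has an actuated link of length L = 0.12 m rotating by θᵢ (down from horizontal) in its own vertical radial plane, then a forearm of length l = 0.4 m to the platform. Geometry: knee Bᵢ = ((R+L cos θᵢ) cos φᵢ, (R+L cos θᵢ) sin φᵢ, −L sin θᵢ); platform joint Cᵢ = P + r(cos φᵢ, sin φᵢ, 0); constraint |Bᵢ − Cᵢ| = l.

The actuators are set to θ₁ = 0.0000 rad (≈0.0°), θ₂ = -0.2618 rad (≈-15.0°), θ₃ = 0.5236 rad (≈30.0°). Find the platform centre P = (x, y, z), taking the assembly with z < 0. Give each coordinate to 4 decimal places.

(0.0124, 0.0472, -0.2513)

O1 = (0.3200·cos0.0°, 0.3200·sin0.0°, 0.0000) = (0.3200, 0.0000, 0.0000)
φ2=120.0°: virtual centre (-0.1580, 0.2736, 0.0311), radius l
φ3=240.0°: virtual centre (-0.1520, -0.2632, -0.0600), radius l
|O₂|²−|O₁|² = -0.0016;  |O₃|²−|O₁|² = -0.0064
plane₁₂: -0.9559x+0.5472y+0.0621z = -0.0016
det = 1.0197;  x = 0.0043+-0.0323z,  y = 0.0045+-0.1700z
into |P−O₁|² = l²: 1.0299z² + 0.0189z + -0.0603 = 0;  Δ = 0.2488;  z = -0.2513 or 0.2330 → z<0 root = -0.2513
x = 0.0124, y = 0.0472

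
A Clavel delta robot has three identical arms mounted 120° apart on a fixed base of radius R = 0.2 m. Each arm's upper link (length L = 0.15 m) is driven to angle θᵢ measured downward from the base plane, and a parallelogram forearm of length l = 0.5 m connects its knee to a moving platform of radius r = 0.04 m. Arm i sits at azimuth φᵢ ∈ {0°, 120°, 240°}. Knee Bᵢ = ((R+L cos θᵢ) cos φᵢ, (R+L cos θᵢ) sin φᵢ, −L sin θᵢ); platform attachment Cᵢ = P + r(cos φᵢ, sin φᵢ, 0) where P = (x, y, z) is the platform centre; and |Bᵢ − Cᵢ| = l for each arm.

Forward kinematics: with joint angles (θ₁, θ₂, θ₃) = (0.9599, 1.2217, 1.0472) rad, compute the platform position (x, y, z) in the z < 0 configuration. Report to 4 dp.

φ1=0.0°: virtual centre (0.2460, 0.0000, -0.1229), radius l
φ2=120.0°: virtual centre (-0.1057, 0.1830, -0.1410), radius l
centre 3 = (0.2350·cos240.0°, 0.2350·sin240.0°, -0.1299) = (-0.1175, -0.2035, -0.1299)
eliminate P² terms by subtracting sphere 1 from 2 and 3
[-0.7034 0.3660 -0.0362]·P = -0.0111;  [-0.7271 -0.4070 -0.0141]·P = -0.0035
det = 0.5524;  x = 0.0105+-0.0360z,  y = -0.0101+0.0297z
sphere 1 gives Az²+Bz+C=0 with A=1.0022, B=0.2621, C=-0.1793;  B²−4AC=0.7876;  roots -0.5735, 0.3120;  negative root z = -0.5735
x = 0.0312, y = -0.0272

(0.0312, -0.0272, -0.5735)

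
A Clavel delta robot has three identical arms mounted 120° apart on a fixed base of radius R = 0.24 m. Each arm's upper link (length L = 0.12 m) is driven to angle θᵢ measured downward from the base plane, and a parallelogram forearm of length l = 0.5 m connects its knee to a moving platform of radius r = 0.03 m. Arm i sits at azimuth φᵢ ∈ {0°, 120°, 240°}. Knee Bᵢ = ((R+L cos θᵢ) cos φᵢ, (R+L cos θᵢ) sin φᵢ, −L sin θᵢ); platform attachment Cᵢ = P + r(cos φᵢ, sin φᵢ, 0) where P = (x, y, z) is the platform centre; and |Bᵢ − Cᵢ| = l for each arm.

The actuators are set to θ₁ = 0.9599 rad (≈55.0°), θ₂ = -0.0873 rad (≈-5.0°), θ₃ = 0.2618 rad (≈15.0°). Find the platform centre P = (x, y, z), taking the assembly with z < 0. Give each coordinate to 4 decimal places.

centre 1 = (0.2788·cos0.0°, 0.2788·sin0.0°, -0.0983) = (0.2788, 0.0000, -0.0983)
φ2=120.0°: virtual centre (-0.1648, 0.2854, 0.0105), radius l
centre 3 = (0.3259·cos240.0°, 0.3259·sin240.0°, -0.0311) = (-0.1630, -0.2822, -0.0311)
eliminate P² terms by subtracting sphere 1 from 2 and 3
[-0.8872 0.5708 0.2175]·P = 0.0213;  [-0.8836 -0.5645 0.1345]·P = 0.0198
Cramer: x(z) = -0.0232+0.1985z;  y(z) = 0.0013-0.0725z
sphere 1 gives Az²+Bz+C=0 with A=1.0447, B=0.0765, C=-0.1491;  B²−4AC=0.6290;  roots -0.4162, 0.3430;  negative root z = -0.4162
x = -0.1058, y = 0.0314

(-0.1058, 0.0314, -0.4162)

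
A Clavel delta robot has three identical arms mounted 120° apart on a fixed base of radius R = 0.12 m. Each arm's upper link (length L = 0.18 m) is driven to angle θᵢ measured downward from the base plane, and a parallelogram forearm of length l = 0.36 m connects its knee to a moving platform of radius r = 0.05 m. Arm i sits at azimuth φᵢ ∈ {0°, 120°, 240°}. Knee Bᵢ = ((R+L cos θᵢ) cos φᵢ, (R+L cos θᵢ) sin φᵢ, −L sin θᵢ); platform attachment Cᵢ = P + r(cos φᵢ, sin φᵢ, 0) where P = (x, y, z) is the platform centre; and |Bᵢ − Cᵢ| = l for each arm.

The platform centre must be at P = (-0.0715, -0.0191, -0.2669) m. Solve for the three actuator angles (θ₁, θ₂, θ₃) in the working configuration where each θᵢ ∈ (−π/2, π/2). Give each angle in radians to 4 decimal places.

arm 1 (φ=0.0°): x'=-0.0715, y'=-0.0191
  A=0.1415, B=-0.2669, C=(l²−L²−A²−y'²−z²)/(2L)=0.0155
  γ=atan2(-0.2669,0.1415)=-1.0833;  ψ=arccos(0.0513)=1.5195;  θ1=γ+ψ≈0.4362
rotate P by −φ2: (0.0192, 0.0715, -0.2669)
  A cos θ + B sin θ = C:  0.0508·cos θ + -0.2669·sin θ = 0.0508
  θ2 = atan2(B,A) + arccos(C/0.2717) = 0.0001
arm 3 (φ=240.0°): x'=0.0523, y'=-0.0524
  A=0.0177, B=-0.2669, C=(l²−L²−A²−y'²−z²)/(2L)=0.0636
  γ=atan2(-0.2669,0.0177)=-1.5045;  ψ=arccos(0.2379)=1.3306;  θ3=γ+ψ≈-0.1739

θ₁ = 0.4362, θ₂ = 0.0001, θ₃ = -0.1739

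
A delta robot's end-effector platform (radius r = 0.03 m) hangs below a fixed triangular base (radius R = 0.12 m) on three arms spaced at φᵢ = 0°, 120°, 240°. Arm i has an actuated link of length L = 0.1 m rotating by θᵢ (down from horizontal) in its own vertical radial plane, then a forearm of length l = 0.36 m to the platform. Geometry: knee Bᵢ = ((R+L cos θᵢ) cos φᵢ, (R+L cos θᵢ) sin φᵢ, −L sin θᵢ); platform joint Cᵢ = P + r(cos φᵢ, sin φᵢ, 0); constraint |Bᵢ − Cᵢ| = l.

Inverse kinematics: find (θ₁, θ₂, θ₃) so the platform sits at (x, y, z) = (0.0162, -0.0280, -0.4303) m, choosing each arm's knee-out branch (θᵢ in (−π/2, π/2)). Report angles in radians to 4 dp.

φ1=0.0° → target in arm frame (0.0162, -0.0280)
  e−x'=0.0738;  (l²−L²−(e−x')²−y'²−z²)/2L = -0.3589
  γ=atan2(-0.4303,0.0738)=-1.4009;  ψ=arccos(-0.8222)=2.5360;  θ1=γ+ψ≈1.1351
φ2=120.0° → target in arm frame (-0.0323, 0.0000)
  A cos θ + B sin θ = C:  0.1223·cos θ + -0.4303·sin θ = -0.4026
  θ2 = atan2(B,A) + arccos(C/0.4474) = 1.3969
φ3=240.0° → target in arm frame (0.0161, 0.0280)
  e−x'=0.0739;  (l²−L²−(e−x')²−y'²−z²)/2L = -0.3590
  √(A²+B²)=0.4366;  θ3 = -1.4008+2.5362 ≈ 1.1353

θ₁ = 1.1351, θ₂ = 1.3969, θ₃ = 1.1353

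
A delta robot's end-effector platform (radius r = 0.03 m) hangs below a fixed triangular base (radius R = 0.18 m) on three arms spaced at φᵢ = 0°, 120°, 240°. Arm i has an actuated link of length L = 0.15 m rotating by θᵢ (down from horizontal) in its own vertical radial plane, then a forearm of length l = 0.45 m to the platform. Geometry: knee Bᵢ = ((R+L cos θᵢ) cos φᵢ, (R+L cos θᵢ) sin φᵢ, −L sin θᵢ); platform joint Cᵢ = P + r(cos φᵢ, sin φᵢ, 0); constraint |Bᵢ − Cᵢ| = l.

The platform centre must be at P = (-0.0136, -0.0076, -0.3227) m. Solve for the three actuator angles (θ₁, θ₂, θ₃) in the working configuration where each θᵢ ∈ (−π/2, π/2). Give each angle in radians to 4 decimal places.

θ₁ = 0.0004, θ₂ = -0.0871, θ₃ = -0.1741

rotate P by −φ1: (-0.0136, -0.0076, -0.3227)
  A=0.1636, B=-0.3227, C=(l²−L²−A²−y'²−z²)/(2L)=0.1635
  γ=atan2(-0.3227,0.1636)=-1.1016;  ψ=arccos(0.4518)=1.1020;  θ1=γ+ψ≈0.0004
φ2=120.0° → target in arm frame (0.0002, 0.0156)
  A cos θ + B sin θ = C:  0.1498·cos θ + -0.3227·sin θ = 0.1773
  γ=atan2(-0.3227,0.1498)=-1.1362;  ψ=arccos(0.4983)=1.0491;  θ2=γ+ψ≈-0.0871
arm 3 (φ=240.0°): x'=0.0134, y'=-0.0080
  e−x'=0.1366;  (l²−L²−(e−x')²−y'²−z²)/2L = 0.1905
  γ=atan2(-0.3227,0.1366)=-1.1703;  ψ=arccos(0.5435)=0.9962;  θ3=γ+ψ≈-0.1741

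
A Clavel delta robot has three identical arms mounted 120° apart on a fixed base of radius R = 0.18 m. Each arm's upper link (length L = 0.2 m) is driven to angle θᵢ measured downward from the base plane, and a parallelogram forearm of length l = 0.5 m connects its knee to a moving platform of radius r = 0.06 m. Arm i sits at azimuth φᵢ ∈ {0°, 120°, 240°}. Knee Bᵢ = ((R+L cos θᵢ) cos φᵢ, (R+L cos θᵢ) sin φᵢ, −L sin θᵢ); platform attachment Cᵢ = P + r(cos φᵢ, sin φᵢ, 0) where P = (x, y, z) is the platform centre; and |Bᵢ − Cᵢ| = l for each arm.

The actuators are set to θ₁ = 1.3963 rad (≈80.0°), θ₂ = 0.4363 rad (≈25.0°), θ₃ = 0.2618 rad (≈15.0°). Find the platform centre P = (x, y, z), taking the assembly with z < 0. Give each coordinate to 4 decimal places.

(-0.2583, -0.0292, -0.4773)

arm 1 at φ=0.0°: ρ1 = 0.1547;  O1 = (0.1547, 0.0000, -0.1970)
arm 2 at φ=120.0°: ρ2 = 0.3013;  O2 = (-0.1506, 0.2609, -0.0845)
arm 3 at φ=240.0°: ρ3 = 0.3132;  O3 = (-0.1566, -0.2712, -0.0518)
subtract pairs → two planes through P
[-0.6107 0.5218 0.2249]·P = 0.0352;  [-0.6226 -0.5425 0.2904]·P = 0.0380
Cramer: x(z) = -0.0593+0.4168z;  y(z) = -0.0020+0.0569z
quadratic in z: (1.1770)z²+(0.2153)z+(-0.1654)=0, √Δ=0.9083 → z ∈ {-0.4773, 0.2944}; z = -0.4773 (taking z<0)
x = -0.2583, y = -0.0292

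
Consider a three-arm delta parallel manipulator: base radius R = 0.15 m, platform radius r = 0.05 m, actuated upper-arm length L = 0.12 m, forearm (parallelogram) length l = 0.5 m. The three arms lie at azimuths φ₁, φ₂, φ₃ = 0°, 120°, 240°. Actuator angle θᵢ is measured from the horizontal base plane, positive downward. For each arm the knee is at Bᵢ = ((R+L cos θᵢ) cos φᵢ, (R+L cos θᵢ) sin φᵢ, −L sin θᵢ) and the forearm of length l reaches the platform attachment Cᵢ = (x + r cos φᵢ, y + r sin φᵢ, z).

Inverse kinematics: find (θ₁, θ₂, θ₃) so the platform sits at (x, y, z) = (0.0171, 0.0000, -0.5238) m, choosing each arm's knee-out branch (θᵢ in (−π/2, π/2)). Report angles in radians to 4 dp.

φ1=0.0° → target in arm frame (0.0171, 0.0000)
  A=0.0829, B=-0.5238, C=(l²−L²−A²−y'²−z²)/(2L)=-0.1902
  γ=atan2(-0.5238,0.0829)=-1.4138;  ψ=arccos(-0.3586)=1.9375;  θ1=γ+ψ≈0.5237
arm 2 (φ=120.0°): x'=-0.0085, y'=-0.0148
  A cos θ + B sin θ = C:  0.1085·cos θ + -0.5238·sin θ = -0.2115
  γ=atan2(-0.5238,0.1085)=-1.3665;  ψ=arccos(-0.3954)=1.9774;  θ2=γ+ψ≈0.6109
arm 3 (φ=240.0°): x'=-0.0086, y'=0.0148
  A cos θ + B sin θ = C:  0.1085·cos θ + -0.5238·sin θ = -0.2115
  γ=atan2(-0.5238,0.1085)=-1.3665;  ψ=arccos(-0.3954)=1.9774;  θ3=γ+ψ≈0.6109

θ₁ = 0.5237, θ₂ = 0.6109, θ₃ = 0.6109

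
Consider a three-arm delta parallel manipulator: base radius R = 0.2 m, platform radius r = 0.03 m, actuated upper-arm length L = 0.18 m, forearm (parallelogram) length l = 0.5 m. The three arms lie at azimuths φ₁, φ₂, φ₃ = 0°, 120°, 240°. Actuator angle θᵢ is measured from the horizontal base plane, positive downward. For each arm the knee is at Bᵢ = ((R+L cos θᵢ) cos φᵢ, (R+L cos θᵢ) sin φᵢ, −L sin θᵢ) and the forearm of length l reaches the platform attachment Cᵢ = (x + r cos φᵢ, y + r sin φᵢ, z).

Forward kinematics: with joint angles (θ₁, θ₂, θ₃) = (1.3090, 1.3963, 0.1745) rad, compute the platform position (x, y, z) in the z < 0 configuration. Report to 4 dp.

centre 1 = (0.2166·cos0.0°, 0.2166·sin0.0°, -0.1739) = (0.2166, 0.0000, -0.1739)
φ2=120.0°: virtual centre (-0.1006, 0.1743, -0.1773), radius l
φ3=240.0°: virtual centre (-0.1736, -0.3007, -0.0313), radius l
subtract pairs → two planes through P
plane₁₂: -0.6344x+0.3486y+-0.0068z = -0.0052
det = 0.6536;  x = -0.0189+0.1459z,  y = -0.0494+0.2850z
into |P−centre ₁|² = l²: 1.1025z² + 0.2509z + -0.1619 = 0;  Δ = 0.7768;  z = -0.5135 or 0.2859 → z<0 root = -0.5135
x = -0.0938, y = -0.1957

(-0.0938, -0.1957, -0.5135)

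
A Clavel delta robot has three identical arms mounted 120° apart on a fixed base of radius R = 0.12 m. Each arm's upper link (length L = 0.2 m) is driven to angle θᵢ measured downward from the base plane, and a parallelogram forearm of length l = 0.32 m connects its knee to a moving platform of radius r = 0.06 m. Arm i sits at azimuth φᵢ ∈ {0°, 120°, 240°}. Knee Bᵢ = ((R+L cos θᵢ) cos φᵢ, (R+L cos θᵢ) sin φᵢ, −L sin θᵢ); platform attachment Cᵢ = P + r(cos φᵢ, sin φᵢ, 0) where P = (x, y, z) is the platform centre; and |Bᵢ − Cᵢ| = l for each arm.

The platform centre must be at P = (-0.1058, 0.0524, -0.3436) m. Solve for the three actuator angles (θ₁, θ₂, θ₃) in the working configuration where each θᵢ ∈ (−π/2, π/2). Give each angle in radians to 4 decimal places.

arm 1 (φ=0.0°): x'=-0.1058, y'=0.0524
  A cos θ + B sin θ = C:  0.1658·cos θ + -0.3436·sin θ = -0.2147
  θ1 = atan2(B,A) + arccos(C/0.3815) = 1.0474
arm 2 (φ=120.0°): x'=0.0983, y'=0.0654
  A=-0.0383, B=-0.3436, C=(l²−L²−A²−y'²−z²)/(2L)=-0.1535
  √(A²+B²)=0.3457;  θ2 = -1.6817+2.0309 ≈ 0.3492
φ3=240.0° → target in arm frame (0.0075, -0.1178)
  A cos θ + B sin θ = C:  0.0525·cos θ + -0.3436·sin θ = -0.1807
  γ=atan2(-0.3436,0.0525)=-1.4192;  ψ=arccos(-0.5200)=2.1176;  θ3=γ+ψ≈0.6984

θ₁ = 1.0474, θ₂ = 0.3492, θ₃ = 0.6984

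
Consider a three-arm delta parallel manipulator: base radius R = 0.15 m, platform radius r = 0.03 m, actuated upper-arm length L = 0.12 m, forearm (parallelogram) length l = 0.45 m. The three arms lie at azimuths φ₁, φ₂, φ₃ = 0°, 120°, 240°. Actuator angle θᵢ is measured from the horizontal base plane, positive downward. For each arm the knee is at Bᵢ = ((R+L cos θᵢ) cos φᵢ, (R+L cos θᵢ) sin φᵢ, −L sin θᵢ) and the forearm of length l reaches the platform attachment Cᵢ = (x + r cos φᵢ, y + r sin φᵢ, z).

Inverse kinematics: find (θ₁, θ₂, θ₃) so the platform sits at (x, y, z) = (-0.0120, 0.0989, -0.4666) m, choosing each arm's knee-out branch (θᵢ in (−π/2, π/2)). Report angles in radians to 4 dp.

arm 1 (φ=0.0°): x'=-0.0120, y'=0.0989
  A cos θ + B sin θ = C:  0.1320·cos θ + -0.4666·sin θ = -0.2368
  θ1 = atan2(B,A) + arccos(C/0.4849) = 0.7858
rotate P by −φ2: (0.0916, -0.0391, -0.4666)
  A=0.0284, B=-0.4666, C=(l²−L²−A²−y'²−z²)/(2L)=-0.1331
  √(A²+B²)=0.4675;  θ2 = -1.5101+1.8595 ≈ 0.3494
arm 3 (φ=240.0°): x'=-0.0796, y'=-0.0598
  A cos θ + B sin θ = C:  0.1996·cos θ + -0.4666·sin θ = -0.3044
  θ3 = atan2(B,A) + arccos(C/0.5075) = 1.0475

θ₁ = 0.7858, θ₂ = 0.3494, θ₃ = 1.0475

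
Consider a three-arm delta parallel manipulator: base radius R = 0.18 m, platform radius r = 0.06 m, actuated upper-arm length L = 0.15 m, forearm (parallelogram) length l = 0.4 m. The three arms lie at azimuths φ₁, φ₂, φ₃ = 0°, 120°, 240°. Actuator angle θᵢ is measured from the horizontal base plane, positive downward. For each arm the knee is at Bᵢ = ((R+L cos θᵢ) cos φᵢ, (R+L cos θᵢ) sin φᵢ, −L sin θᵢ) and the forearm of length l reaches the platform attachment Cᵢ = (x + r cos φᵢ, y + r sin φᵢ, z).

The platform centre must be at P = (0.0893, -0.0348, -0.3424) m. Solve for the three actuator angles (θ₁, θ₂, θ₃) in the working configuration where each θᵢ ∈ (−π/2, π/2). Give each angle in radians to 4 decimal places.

θ₁ = -0.0871, θ₂ = 0.6982, θ₃ = 0.4360

φ1=0.0° → target in arm frame (0.0893, -0.0348)
  A cos θ + B sin θ = C:  0.0307·cos θ + -0.3424·sin θ = 0.0604
  γ=atan2(-0.3424,0.0307)=-1.4814;  ψ=arccos(0.1756)=1.3943;  θ1=γ+ψ≈-0.0871
arm 2 (φ=120.0°): x'=-0.0748, y'=-0.0599
  A=0.1948, B=-0.3424, C=(l²−L²−A²−y'²−z²)/(2L)=-0.0709
  √(A²+B²)=0.3939;  θ2 = -1.0536+1.7518 ≈ 0.6982
rotate P by −φ3: (-0.0145, 0.0947, -0.3424)
  e−x'=0.1345;  (l²−L²−(e−x')²−y'²−z²)/2L = -0.0227
  √(A²+B²)=0.3679;  θ3 = -1.1965+1.6325 ≈ 0.4360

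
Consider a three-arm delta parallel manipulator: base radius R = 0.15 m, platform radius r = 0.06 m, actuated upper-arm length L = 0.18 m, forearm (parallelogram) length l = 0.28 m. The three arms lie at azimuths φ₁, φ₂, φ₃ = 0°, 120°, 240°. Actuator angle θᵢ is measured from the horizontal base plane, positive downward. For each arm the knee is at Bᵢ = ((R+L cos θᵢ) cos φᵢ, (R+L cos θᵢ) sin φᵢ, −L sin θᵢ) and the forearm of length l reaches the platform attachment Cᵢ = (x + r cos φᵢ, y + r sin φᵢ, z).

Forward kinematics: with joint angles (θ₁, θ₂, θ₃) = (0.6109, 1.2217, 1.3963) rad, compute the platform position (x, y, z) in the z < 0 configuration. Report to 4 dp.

O1 = (0.2374·cos0.0°, 0.2374·sin0.0°, -0.1032) = (0.2374, 0.0000, -0.1032)
φ2=120.0°: virtual centre (-0.0758, 0.1313, -0.1691), radius l
O3 = (0.1213·cos240.0°, 0.1213·sin240.0°, -0.1773) = (-0.0606, -0.1050, -0.1773)
eliminate P² terms by subtracting sphere 1 from 2 and 3
[-0.6265 0.2625 -0.1318]·P = -0.0155;  [-0.5961 -0.2100 -0.1480]·P = -0.0209
det = 0.2881;  x = 0.0303+-0.2310z,  y = 0.0135+-0.0492z
sphere 1 gives Az²+Bz+C=0 with A=1.0558, B=0.3009, C=-0.0247;  B²−4AC=0.1947;  roots -0.3514, 0.0665;  negative root z = -0.3514
x = 0.1115, y = 0.0308

(0.1115, 0.0308, -0.3514)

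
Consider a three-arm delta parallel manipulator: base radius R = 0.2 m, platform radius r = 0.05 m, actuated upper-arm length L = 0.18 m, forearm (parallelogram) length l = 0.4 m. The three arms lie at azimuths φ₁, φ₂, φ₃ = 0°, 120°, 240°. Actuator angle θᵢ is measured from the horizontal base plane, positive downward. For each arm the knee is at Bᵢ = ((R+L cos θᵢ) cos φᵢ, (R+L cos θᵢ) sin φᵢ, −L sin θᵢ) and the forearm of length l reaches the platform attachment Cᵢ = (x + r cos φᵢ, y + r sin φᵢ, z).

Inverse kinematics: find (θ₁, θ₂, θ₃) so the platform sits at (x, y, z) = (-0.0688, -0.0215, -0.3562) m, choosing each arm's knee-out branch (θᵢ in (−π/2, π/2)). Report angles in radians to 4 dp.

θ₁ = 0.8728, θ₂ = 0.5234, θ₃ = 0.3492

φ1=0.0° → target in arm frame (-0.0688, -0.0215)
  e−x'=0.2188;  (l²−L²−(e−x')²−y'²−z²)/2L = -0.1323
  √(A²+B²)=0.4180;  θ1 = -1.0200+1.8927 ≈ 0.8728
φ2=120.0° → target in arm frame (0.0158, 0.0703)
  e−x'=0.1342;  (l²−L²−(e−x')²−y'²−z²)/2L = -0.0618
  √(A²+B²)=0.3806;  θ2 = -1.2104+1.7338 ≈ 0.5234
arm 3 (φ=240.0°): x'=0.0530, y'=-0.0488
  e−x'=0.0970;  (l²−L²−(e−x')²−y'²−z²)/2L = -0.0307
  √(A²+B²)=0.3692;  θ3 = -1.3050+1.6542 ≈ 0.3492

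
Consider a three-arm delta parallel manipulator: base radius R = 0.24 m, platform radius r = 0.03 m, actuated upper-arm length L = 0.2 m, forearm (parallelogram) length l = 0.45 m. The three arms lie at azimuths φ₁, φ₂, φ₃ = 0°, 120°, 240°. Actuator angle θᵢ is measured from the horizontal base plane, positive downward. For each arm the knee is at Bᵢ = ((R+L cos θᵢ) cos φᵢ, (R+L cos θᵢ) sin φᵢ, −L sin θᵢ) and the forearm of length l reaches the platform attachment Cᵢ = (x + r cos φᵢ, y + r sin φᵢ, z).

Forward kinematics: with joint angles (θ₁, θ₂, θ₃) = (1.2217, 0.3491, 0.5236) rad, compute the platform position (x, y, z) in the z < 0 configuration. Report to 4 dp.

O1 = (0.2784·cos0.0°, 0.2784·sin0.0°, -0.1879) = (0.2784, 0.0000, -0.1879)
O2 = (0.3979·cos120.0°, 0.3979·sin120.0°, -0.0684) = (-0.1990, 0.3446, -0.0684)
arm 3 at φ=240.0°: e+L cos θ3 = 0.3832;  O3 = (-0.1916, -0.3319, -0.1000)
|O₂|²−|O₁|² = 0.0502;  |O₃|²−|O₁|² = 0.0440
linear system: -0.9548x+0.6892y = 0.0502−0.2391z; -0.9400x+-0.6637y = 0.0440−0.1759z
det = 1.2816;  x = -0.0497+0.2184z,  y = 0.0040+-0.0443z
quadratic in z: (1.0497)z²+(0.2322)z+(-0.0595)=0, √Δ=0.5512 → z ∈ {-0.3732, 0.1520}; z = -0.3732 (taking z<0)
x = -0.1312, y = 0.0206

(-0.1312, 0.0206, -0.3732)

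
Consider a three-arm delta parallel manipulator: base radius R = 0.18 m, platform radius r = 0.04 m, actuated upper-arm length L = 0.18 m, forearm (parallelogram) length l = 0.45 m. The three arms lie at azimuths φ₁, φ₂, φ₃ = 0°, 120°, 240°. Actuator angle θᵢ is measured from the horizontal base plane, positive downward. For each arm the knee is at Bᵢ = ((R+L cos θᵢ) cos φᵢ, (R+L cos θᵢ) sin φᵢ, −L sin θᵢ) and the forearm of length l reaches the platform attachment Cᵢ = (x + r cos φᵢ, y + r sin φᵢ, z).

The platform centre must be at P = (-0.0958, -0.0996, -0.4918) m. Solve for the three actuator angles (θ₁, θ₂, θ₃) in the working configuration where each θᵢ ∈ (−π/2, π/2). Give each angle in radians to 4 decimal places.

arm 1 (φ=0.0°): x'=-0.0958, y'=-0.0996
  A cos θ + B sin θ = C:  0.2358·cos θ + -0.4918·sin θ = -0.3814
  γ=atan2(-0.4918,0.2358)=-1.1237;  ψ=arccos(-0.6992)=2.3451;  θ1=γ+ψ≈1.2214
rotate P by −φ2: (-0.0384, 0.1328, -0.4918)
  A=0.1784, B=-0.4918, C=(l²−L²−A²−y'²−z²)/(2L)=-0.3367
  θ2 = atan2(B,A) + arccos(C/0.5231) = 1.0471
arm 3 (φ=240.0°): x'=0.1342, y'=-0.0332
  A=0.0058, B=-0.4918, C=(l²−L²−A²−y'²−z²)/(2L)=-0.2025
  γ=atan2(-0.4918,0.0058)=-1.5589;  ψ=arccos(-0.4117)=1.9951;  θ3=γ+ψ≈0.4362

θ₁ = 1.2214, θ₂ = 1.0471, θ₃ = 0.4362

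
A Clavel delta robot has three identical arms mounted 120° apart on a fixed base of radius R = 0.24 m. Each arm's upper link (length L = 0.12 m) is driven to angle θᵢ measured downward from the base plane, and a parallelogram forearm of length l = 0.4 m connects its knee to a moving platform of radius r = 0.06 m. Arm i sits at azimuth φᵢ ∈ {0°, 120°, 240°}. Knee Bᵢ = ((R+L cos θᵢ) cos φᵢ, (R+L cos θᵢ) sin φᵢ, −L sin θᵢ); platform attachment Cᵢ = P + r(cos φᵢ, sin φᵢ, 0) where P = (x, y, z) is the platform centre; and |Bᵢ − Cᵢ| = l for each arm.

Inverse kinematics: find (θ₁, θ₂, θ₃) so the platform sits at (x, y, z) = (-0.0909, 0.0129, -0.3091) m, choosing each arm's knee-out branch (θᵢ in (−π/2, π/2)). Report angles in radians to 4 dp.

θ₁ = 0.9601, θ₂ = 0.0000, θ₃ = 0.1744

φ1=0.0° → target in arm frame (-0.0909, 0.0129)
  A cos θ + B sin θ = C:  0.2709·cos θ + -0.3091·sin θ = -0.0979
  γ=atan2(-0.3091,0.2709)=-0.8512;  ψ=arccos(-0.2382)=1.8113;  θ1=γ+ψ≈0.9601
arm 2 (φ=120.0°): x'=0.0566, y'=0.0723
  A=0.1234, B=-0.3091, C=(l²−L²−A²−y'²−z²)/(2L)=0.1234
  θ2 = atan2(B,A) + arccos(C/0.3328) = 0.0000
arm 3 (φ=240.0°): x'=0.0343, y'=-0.0852
  e−x'=0.1457;  (l²−L²−(e−x')²−y'²−z²)/2L = 0.0899
  θ3 = atan2(B,A) + arccos(C/0.3417) = 0.1744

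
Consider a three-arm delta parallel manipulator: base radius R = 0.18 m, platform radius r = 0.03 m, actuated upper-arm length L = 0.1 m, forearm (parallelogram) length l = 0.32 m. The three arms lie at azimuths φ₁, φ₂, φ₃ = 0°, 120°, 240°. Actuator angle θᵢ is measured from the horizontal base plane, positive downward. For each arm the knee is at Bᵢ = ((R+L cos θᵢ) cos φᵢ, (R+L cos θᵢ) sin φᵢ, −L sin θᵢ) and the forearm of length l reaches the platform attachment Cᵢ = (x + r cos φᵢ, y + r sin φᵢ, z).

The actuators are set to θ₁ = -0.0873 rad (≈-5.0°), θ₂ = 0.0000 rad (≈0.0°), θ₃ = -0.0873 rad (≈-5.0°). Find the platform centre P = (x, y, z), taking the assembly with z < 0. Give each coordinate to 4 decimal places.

(0.0022, -0.0038, -0.1942)

centre 1 = (0.2496·cos0.0°, 0.2496·sin0.0°, 0.0087) = (0.2496, 0.0000, 0.0087)
arm 2 at φ=120.0°: e+L cos θ2 = 0.2500;  centre 2 = (-0.1250, 0.2165, 0.0000)
arm 3 at φ=240.0°: e+L cos θ3 = 0.2496;  centre 3 = (-0.1248, -0.2162, 0.0087)
|centre ₂|²−|centre ₁|² = 0.0001;  |centre ₃|²−|centre ₁|² = 0.0000
plane₁₂: -0.7492x+0.4330y+-0.0174z = 0.0001
det = 0.6482;  x = -0.0001+-0.0116z,  y = 0.0001+0.0201z
sphere 1 gives Az²+Bz+C=0 with A=1.0005, B=-0.0116, C=-0.0400;  B²−4AC=0.1601;  roots -0.1942, 0.2058;  negative root z = -0.1942
x = 0.0022, y = -0.0038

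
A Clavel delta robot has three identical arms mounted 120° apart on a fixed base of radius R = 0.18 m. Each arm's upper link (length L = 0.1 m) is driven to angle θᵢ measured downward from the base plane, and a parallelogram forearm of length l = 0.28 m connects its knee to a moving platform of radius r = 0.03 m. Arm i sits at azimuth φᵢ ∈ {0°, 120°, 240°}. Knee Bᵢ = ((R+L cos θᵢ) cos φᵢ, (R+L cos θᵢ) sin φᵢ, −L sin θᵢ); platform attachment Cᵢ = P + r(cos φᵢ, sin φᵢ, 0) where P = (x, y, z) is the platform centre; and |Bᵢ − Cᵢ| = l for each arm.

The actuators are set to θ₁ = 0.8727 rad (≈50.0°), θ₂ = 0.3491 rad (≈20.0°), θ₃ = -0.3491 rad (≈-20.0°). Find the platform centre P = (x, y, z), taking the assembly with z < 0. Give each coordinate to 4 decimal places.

(-0.0505, -0.0265, -0.1637)

centre 1 = (0.2143·cos0.0°, 0.2143·sin0.0°, -0.0766) = (0.2143, 0.0000, -0.0766)
arm 2 at φ=120.0°: e+L cos θ2 = 0.2440;  centre 2 = (-0.1220, 0.2113, -0.0342)
arm 3 at φ=240.0°: e+L cos θ3 = 0.2440;  centre 3 = (-0.1220, -0.2113, 0.0342)
subtract pairs → two planes through P
[-0.6725 0.4226 0.0848]·P = 0.0089;  [-0.6725 -0.4226 0.2216]·P = 0.0089
det = 0.5684;  x = -0.0132+0.2278z,  y = 0.0000+0.1619z
into |P−centre ₁|² = l²: 1.0781z² + 0.0495z + -0.0208 = 0;  Δ = 0.0920;  z = -0.1637 or 0.1177 → z<0 root = -0.1637
x = -0.0505, y = -0.0265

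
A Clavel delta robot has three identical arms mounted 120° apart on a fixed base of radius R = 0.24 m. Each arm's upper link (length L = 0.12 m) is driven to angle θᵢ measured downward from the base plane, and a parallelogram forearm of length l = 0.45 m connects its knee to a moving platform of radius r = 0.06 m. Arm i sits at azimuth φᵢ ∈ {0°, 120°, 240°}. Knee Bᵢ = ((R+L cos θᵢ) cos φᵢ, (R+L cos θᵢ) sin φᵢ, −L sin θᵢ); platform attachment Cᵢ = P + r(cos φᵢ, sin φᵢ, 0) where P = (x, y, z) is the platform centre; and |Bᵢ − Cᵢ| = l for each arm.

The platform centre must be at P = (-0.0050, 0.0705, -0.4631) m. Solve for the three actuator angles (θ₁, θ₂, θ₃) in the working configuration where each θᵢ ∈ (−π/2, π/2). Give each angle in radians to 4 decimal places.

arm 1 (φ=0.0°): x'=-0.0050, y'=0.0705
  e−x'=0.1850;  (l²−L²−(e−x')²−y'²−z²)/2L = -0.2732
  √(A²+B²)=0.4987;  θ1 = -1.1907+2.1505 ≈ 0.9597
rotate P by −φ2: (0.0636, -0.0309, -0.4631)
  e−x'=0.1164;  (l²−L²−(e−x')²−y'²−z²)/2L = -0.1703
  √(A²+B²)=0.4775;  θ2 = -1.3245+1.9355 ≈ 0.6111
arm 3 (φ=240.0°): x'=-0.0586, y'=-0.0396
  e−x'=0.2386;  (l²−L²−(e−x')²−y'²−z²)/2L = -0.3535
  γ=atan2(-0.4631,0.2386)=-1.0951;  ψ=arccos(-0.6786)=2.3166;  θ3=γ+ψ≈1.2215

θ₁ = 0.9597, θ₂ = 0.6111, θ₃ = 1.2215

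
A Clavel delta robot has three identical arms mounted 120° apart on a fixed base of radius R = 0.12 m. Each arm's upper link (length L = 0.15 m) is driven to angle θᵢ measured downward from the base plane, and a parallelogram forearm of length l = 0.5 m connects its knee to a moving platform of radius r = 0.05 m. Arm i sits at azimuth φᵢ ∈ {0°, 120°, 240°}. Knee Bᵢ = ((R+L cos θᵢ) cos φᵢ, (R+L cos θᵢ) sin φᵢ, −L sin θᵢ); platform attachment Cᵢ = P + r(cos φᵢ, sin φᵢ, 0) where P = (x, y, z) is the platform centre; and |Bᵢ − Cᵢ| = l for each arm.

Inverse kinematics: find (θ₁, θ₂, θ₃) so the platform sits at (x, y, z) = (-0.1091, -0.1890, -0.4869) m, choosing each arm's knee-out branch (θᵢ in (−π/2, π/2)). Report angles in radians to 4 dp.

θ₁ = 0.8727, θ₂ = 0.8728, θ₃ = -0.0874

rotate P by −φ1: (-0.1091, -0.1890, -0.4869)
  A cos θ + B sin θ = C:  0.1791·cos θ + -0.4869·sin θ = -0.2579
  √(A²+B²)=0.5188;  θ1 = -1.2183+2.0911 ≈ 0.8727
rotate P by −φ2: (-0.1091, 0.1890, -0.4869)
  A cos θ + B sin θ = C:  0.1791·cos θ + -0.4869·sin θ = -0.2579
  θ2 = atan2(B,A) + arccos(C/0.5188) = 0.8728
arm 3 (φ=240.0°): x'=0.2182, y'=0.0000
  A=-0.1482, B=-0.4869, C=(l²−L²−A²−y'²−z²)/(2L)=-0.1051
  γ=atan2(-0.4869,-0.1482)=-1.8663;  ψ=arccos(-0.2066)=1.7789;  θ3=γ+ψ≈-0.0874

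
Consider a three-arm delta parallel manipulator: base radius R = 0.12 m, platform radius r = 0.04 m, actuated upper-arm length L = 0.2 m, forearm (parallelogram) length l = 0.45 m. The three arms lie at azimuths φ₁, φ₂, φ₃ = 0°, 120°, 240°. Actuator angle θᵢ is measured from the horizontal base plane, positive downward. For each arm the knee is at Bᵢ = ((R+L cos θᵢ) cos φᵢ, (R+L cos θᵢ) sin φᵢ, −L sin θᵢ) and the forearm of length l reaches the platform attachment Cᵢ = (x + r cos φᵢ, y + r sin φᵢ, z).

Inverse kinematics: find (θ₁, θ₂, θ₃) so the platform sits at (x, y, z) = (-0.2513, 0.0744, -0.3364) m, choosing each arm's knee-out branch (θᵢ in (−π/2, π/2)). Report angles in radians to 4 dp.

rotate P by −φ1: (-0.2513, 0.0744, -0.3364)
  A=0.3313, B=-0.3364, C=(l²−L²−A²−y'²−z²)/(2L)=-0.1649
  √(A²+B²)=0.4721;  θ1 = -0.7930+1.9276 ≈ 1.1345
arm 2 (φ=120.0°): x'=0.1901, y'=0.1804
  e−x'=-0.1101;  (l²−L²−(e−x')²−y'²−z²)/2L = 0.0117
  √(A²+B²)=0.3540;  θ2 = -1.8870+1.5379 ≈ -0.3492
arm 3 (φ=240.0°): x'=0.0612, y'=-0.2548
  A cos θ + B sin θ = C:  0.0188·cos θ + -0.3364·sin θ = -0.0399
  γ=atan2(-0.3364,0.0188)=-1.5150;  ψ=arccos(-0.1184)=1.6895;  θ3=γ+ψ≈0.1745

θ₁ = 1.1345, θ₂ = -0.3492, θ₃ = 0.1745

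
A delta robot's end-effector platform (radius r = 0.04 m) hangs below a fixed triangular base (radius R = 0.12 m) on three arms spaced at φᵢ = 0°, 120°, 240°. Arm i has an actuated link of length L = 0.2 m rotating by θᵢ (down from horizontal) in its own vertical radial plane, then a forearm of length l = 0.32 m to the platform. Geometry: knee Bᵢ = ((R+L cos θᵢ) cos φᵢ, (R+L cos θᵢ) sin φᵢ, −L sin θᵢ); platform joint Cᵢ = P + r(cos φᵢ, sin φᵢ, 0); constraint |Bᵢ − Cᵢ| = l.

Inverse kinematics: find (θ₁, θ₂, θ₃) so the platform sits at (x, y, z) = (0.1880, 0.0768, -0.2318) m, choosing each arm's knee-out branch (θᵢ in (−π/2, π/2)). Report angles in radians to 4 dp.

arm 1 (φ=0.0°): x'=0.1880, y'=0.0768
  A=-0.1080, B=-0.2318, C=(l²−L²−A²−y'²−z²)/(2L)=-0.0222
  √(A²+B²)=0.2557;  θ1 = -2.0068+1.6579 ≈ -0.3490
rotate P by −φ2: (-0.0275, -0.2012, -0.2318)
  A=0.1075, B=-0.2318, C=(l²−L²−A²−y'²−z²)/(2L)=-0.1084
  γ=atan2(-0.2318,0.1075)=-1.1366;  ψ=arccos(-0.4244)=2.0091;  θ2=γ+ψ≈0.8725
φ3=240.0° → target in arm frame (-0.1605, 0.1244)
  A cos θ + B sin θ = C:  0.2405·cos θ + -0.2318·sin θ = -0.1616
  θ3 = atan2(B,A) + arccos(C/0.3340) = 1.3089

θ₁ = -0.3490, θ₂ = 0.8725, θ₃ = 1.3089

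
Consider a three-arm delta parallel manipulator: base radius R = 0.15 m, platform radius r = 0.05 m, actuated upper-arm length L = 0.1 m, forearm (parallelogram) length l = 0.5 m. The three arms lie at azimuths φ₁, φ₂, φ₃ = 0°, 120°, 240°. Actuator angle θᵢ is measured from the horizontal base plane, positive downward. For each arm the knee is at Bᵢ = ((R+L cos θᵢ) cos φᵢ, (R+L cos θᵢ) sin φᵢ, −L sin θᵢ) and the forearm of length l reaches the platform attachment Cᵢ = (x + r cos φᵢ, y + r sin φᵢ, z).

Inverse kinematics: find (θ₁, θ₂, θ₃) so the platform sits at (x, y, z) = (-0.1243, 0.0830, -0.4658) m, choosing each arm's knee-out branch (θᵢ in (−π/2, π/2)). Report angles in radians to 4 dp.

θ₁ = 0.7856, θ₂ = -0.2614, θ₃ = 0.3492

rotate P by −φ1: (-0.1243, 0.0830, -0.4658)
  A=0.2243, B=-0.4658, C=(l²−L²−A²−y'²−z²)/(2L)=-0.1708
  γ=atan2(-0.4658,0.2243)=-1.1220;  ψ=arccos(-0.3305)=1.9076;  θ1=γ+ψ≈0.7856
rotate P by −φ2: (0.1340, 0.0661, -0.4658)
  e−x'=-0.0340;  (l²−L²−(e−x')²−y'²−z²)/2L = 0.0875
  √(A²+B²)=0.4670;  θ2 = -1.6437+1.3824 ≈ -0.2614
φ3=240.0° → target in arm frame (-0.0097, -0.1491)
  e−x'=0.1097;  (l²−L²−(e−x')²−y'²−z²)/2L = -0.0563
  θ3 = atan2(B,A) + arccos(C/0.4786) = 0.3492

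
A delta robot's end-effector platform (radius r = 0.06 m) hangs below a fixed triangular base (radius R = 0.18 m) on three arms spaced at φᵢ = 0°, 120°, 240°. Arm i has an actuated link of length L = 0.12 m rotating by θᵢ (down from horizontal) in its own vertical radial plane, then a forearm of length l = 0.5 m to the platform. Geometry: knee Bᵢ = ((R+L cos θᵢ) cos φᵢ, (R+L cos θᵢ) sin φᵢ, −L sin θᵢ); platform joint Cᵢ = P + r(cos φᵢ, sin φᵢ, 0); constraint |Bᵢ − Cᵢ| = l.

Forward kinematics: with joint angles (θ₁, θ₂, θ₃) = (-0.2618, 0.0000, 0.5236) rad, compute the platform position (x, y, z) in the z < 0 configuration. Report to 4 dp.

(0.0788, 0.0718, -0.4382)

arm 1 at φ=0.0°: e+L cos θ1 = 0.2359;  O1 = (0.2359, 0.0000, 0.0311)
φ2=120.0°: virtual centre (-0.1200, 0.2078, 0.0000), radius l
φ3=240.0°: virtual centre (-0.1120, -0.1939, -0.0600), radius l
eliminate P² terms by subtracting sphere 1 from 2 and 3
[-0.7118 0.4157 -0.0621]·P = 0.0010;  [-0.6957 -0.3878 -0.1821]·P = -0.0029
Cramer: x(z) = 0.0014-0.1765z;  y(z) = 0.0048-0.1529z
into |P−O₁|² = l²: 1.0545z² + 0.0192z + -0.1940 = 0;  Δ = 0.8188;  z = -0.4382 or 0.4200 → z<0 root = -0.4382
x = 0.0788, y = 0.0718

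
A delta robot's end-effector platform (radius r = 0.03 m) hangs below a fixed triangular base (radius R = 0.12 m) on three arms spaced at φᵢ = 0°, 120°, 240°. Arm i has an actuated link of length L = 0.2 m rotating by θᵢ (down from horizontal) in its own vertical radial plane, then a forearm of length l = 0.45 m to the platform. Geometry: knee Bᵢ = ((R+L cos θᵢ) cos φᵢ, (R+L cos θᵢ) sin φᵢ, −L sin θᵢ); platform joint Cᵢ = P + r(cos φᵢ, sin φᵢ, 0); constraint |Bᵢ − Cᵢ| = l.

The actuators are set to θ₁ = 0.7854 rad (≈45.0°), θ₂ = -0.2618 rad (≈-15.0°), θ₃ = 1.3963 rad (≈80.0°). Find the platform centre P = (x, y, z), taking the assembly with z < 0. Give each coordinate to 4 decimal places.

(-0.0076, 0.3020, -0.3741)

φ1=0.0°: virtual centre (0.2314, 0.0000, -0.1414), radius l
O2 = (0.2832·cos120.0°, 0.2832·sin120.0°, 0.0518) = (-0.1416, 0.2452, 0.0518)
φ3=240.0°: virtual centre (-0.0624, -0.1080, -0.1970), radius l
|O₂|²−|O₁|² = 0.0093;  |O₃|²−|O₁|² = -0.0192
[-0.7460 0.4905 0.3864]·P = 0.0093;  [-0.5876 -0.2160 -0.1111]·P = -0.0192
det = 0.4494;  x = 0.0165+0.0645z,  y = 0.0441+-0.6896z
into |P−O₁|² = l²: 1.4797z² + 0.1943z + -0.1344 = 0;  Δ = 0.8330;  z = -0.3741 or 0.2427 → z<0 root = -0.3741
x = -0.0076, y = 0.3020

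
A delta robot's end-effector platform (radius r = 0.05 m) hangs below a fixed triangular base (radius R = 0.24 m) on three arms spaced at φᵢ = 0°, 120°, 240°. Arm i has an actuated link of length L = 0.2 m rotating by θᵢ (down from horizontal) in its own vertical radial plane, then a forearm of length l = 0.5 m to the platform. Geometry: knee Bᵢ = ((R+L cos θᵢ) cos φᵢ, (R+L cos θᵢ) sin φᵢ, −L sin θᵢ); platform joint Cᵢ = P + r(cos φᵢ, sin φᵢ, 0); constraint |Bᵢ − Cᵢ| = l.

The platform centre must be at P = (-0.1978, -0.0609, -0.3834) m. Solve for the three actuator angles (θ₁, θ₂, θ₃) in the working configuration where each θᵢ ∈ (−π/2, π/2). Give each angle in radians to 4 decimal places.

θ₁ = 1.2219, θ₂ = 0.3491, θ₃ = -0.1742

rotate P by −φ1: (-0.1978, -0.0609, -0.3834)
  A cos θ + B sin θ = C:  0.3878·cos θ + -0.3834·sin θ = -0.2277
  γ=atan2(-0.3834,0.3878)=-0.7797;  ψ=arccos(-0.4176)=2.0016;  θ1=γ+ψ≈1.2219
rotate P by −φ2: (0.0462, 0.2017, -0.3834)
  e−x'=0.1438;  (l²−L²−(e−x')²−y'²−z²)/2L = 0.0040
  √(A²+B²)=0.4095;  θ2 = -1.2119+1.5610 ≈ 0.3491
φ3=240.0° → target in arm frame (0.1516, -0.1408)
  A=0.0384, B=-0.3834, C=(l²−L²−A²−y'²−z²)/(2L)=0.1042
  √(A²+B²)=0.3853;  θ3 = -1.4711+1.2969 ≈ -0.1742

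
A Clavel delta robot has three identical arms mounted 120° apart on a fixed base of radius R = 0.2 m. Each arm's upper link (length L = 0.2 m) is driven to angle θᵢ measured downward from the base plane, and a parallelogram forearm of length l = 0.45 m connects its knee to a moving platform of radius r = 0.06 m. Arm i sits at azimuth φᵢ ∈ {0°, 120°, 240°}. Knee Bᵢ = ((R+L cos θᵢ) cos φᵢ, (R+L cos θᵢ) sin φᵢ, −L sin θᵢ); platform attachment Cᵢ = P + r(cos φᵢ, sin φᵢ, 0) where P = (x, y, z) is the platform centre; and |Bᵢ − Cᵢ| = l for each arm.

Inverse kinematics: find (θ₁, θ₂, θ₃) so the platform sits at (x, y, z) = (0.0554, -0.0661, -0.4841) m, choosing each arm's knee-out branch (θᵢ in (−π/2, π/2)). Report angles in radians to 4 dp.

θ₁ = 0.6110, θ₂ = 1.0470, θ₃ = 0.6981

rotate P by −φ1: (0.0554, -0.0661, -0.4841)
  A=0.0846, B=-0.4841, C=(l²−L²−A²−y'²−z²)/(2L)=-0.2084
  √(A²+B²)=0.4914;  θ1 = -1.3978+2.0088 ≈ 0.6110
arm 2 (φ=120.0°): x'=-0.0849, y'=-0.0149
  A=0.2249, B=-0.4841, C=(l²−L²−A²−y'²−z²)/(2L)=-0.3067
  θ2 = atan2(B,A) + arccos(C/0.5338) = 1.0470
arm 3 (φ=240.0°): x'=0.0295, y'=0.0810
  A=0.1105, B=-0.4841, C=(l²−L²−A²−y'²−z²)/(2L)=-0.2265
  √(A²+B²)=0.4965;  θ3 = -1.3465+2.0446 ≈ 0.6981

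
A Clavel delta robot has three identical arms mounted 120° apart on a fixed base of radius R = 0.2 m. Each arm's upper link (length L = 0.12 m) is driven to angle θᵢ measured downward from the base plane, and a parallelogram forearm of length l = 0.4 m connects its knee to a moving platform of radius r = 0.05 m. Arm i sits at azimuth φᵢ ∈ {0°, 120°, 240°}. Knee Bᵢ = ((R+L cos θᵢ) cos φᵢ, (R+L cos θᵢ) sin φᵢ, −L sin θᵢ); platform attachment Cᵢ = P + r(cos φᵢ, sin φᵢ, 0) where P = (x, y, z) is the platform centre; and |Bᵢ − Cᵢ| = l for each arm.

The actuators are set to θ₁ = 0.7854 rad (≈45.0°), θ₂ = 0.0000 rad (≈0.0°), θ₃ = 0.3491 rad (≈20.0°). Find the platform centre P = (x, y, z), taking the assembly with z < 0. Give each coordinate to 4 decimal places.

O1 = (0.2349·cos0.0°, 0.2349·sin0.0°, -0.0849) = (0.2349, 0.0000, -0.0849)
O2 = (0.2700·cos120.0°, 0.2700·sin120.0°, 0.0000) = (-0.1350, 0.2338, 0.0000)
O3 = (0.2628·cos240.0°, 0.2628·sin240.0°, -0.0410) = (-0.1314, -0.2276, -0.0410)
subtract pairs → two planes through P
linear system: -0.7397x+0.4677y = 0.0105−0.1697z; -0.7325x+-0.4551y = 0.0084−0.0876z
det = 0.6792;  x = -0.0128+0.1740z,  y = 0.0023+-0.0876z
into |P−O₁|² = l²: 1.0380z² + 0.0831z + -0.0914 = 0;  Δ = 0.3866;  z = -0.3395 or 0.2595 → z<0 root = -0.3395
x = -0.0719, y = 0.0320

(-0.0719, 0.0320, -0.3395)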